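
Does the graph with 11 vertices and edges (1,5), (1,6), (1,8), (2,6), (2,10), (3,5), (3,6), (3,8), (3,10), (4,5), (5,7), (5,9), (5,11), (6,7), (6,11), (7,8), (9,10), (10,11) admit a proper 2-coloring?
Yes. Partition: {1, 2, 3, 4, 7, 9, 11}, {5, 6, 8, 10}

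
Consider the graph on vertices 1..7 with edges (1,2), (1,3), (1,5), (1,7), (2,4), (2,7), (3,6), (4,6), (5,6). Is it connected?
Yes (BFS from 1 visits [1, 2, 3, 5, 7, 4, 6] — all 7 vertices reached)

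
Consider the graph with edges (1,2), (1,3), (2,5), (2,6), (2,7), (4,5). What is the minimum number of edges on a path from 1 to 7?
2 (path: 1 -> 2 -> 7, 2 edges)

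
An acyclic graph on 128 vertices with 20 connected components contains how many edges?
108 (Each of the 20 component trees on V_i vertices has V_i - 1 edges; summing gives V - C = 128 - 20 = 108)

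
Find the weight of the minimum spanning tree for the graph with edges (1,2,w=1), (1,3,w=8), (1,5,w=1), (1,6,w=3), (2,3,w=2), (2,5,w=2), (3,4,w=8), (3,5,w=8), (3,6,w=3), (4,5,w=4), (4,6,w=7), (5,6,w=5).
11 (MST edges: (1,2,w=1), (1,5,w=1), (1,6,w=3), (2,3,w=2), (4,5,w=4); sum of weights 1 + 1 + 3 + 2 + 4 = 11)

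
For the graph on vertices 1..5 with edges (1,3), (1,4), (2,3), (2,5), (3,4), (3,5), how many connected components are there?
1 (components: {1, 2, 3, 4, 5})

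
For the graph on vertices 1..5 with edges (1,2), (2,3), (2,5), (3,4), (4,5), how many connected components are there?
1 (components: {1, 2, 3, 4, 5})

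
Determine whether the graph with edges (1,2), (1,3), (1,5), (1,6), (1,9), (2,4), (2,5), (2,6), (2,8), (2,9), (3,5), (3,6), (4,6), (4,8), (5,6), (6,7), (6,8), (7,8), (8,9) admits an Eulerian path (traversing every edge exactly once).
No (6 vertices have odd degree: {1, 3, 4, 6, 8, 9}; Eulerian path requires 0 or 2)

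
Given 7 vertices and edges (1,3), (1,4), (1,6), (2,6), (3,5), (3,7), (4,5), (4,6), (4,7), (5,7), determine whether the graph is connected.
Yes (BFS from 1 visits [1, 3, 4, 6, 5, 7, 2] — all 7 vertices reached)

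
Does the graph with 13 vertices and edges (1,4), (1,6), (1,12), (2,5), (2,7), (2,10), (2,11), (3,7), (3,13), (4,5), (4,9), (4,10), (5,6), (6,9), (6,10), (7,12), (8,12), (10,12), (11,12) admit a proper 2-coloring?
Yes. Partition: {1, 5, 7, 8, 9, 10, 11, 13}, {2, 3, 4, 6, 12}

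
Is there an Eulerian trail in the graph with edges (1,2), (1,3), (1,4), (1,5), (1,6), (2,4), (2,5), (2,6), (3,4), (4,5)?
Yes (the graph is connected and exactly 2 vertices have odd degree: {1, 5}; any Eulerian path must start and end at those)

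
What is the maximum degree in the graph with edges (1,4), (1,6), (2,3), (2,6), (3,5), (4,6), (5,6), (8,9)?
4 (attained at vertex 6)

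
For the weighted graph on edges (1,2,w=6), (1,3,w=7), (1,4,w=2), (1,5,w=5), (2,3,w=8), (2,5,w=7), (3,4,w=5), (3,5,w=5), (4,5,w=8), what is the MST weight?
18 (MST edges: (1,2,w=6), (1,4,w=2), (1,5,w=5), (3,5,w=5); sum of weights 6 + 2 + 5 + 5 = 18)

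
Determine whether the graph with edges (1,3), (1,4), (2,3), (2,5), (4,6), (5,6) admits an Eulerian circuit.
Yes (the graph is connected and all 6 vertices have even degree)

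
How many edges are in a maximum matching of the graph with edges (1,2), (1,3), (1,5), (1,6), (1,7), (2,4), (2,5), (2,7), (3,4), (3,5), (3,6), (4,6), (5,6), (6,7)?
3 (matching: (1,5), (2,4), (6,7); upper bound floor(n/2) = floor(7/2) = 3)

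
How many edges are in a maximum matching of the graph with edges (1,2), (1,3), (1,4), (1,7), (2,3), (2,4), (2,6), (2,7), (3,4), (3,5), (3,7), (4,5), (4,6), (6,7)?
3 (matching: (2,6), (3,7), (4,5); upper bound floor(n/2) = floor(7/2) = 3)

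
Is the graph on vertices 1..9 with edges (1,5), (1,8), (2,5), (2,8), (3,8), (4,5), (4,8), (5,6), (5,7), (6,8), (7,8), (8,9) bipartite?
Yes. Partition: {1, 2, 3, 4, 6, 7, 9}, {5, 8}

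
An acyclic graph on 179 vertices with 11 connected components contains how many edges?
168 (Each of the 11 component trees on V_i vertices has V_i - 1 edges; summing gives V - C = 179 - 11 = 168)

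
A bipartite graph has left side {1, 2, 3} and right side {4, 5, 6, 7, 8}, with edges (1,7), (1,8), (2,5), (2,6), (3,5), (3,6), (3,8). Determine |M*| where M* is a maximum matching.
3 (matching: (1,7), (2,6), (3,8); upper bound min(|L|,|R|) = min(3,5) = 3)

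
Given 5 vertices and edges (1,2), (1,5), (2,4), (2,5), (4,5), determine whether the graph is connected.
No, it has 2 components: {1, 2, 4, 5}, {3}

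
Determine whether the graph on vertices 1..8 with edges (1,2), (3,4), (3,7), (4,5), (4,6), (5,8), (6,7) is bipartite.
Yes. Partition: {1, 3, 5, 6}, {2, 4, 7, 8}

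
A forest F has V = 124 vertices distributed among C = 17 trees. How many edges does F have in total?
107 (Each of the 17 component trees on V_i vertices has V_i - 1 edges; summing gives V - C = 124 - 17 = 107)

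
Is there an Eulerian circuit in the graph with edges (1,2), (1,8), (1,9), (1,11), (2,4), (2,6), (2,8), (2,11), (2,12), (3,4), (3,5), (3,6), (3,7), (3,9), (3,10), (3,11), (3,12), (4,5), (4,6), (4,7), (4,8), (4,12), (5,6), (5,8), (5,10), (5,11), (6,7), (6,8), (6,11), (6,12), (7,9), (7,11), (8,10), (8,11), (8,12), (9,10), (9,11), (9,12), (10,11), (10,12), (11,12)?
No (2 vertices have odd degree: {4, 7}; Eulerian circuit requires 0)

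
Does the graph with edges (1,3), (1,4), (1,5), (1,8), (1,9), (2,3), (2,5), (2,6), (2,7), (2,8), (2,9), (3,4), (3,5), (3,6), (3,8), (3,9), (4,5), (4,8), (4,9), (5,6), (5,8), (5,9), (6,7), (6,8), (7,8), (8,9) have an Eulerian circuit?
No (6 vertices have odd degree: {1, 3, 4, 5, 6, 7}; Eulerian circuit requires 0)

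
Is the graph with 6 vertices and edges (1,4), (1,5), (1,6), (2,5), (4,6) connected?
No, it has 2 components: {1, 2, 4, 5, 6}, {3}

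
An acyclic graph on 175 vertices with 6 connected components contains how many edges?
169 (Each of the 6 component trees on V_i vertices has V_i - 1 edges; summing gives V - C = 175 - 6 = 169)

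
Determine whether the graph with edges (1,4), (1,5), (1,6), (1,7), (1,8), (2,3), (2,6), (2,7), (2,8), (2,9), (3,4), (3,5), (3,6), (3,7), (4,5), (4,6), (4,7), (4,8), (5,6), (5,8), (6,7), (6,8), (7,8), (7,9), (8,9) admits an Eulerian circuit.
No (8 vertices have odd degree: {1, 2, 3, 5, 6, 7, 8, 9}; Eulerian circuit requires 0)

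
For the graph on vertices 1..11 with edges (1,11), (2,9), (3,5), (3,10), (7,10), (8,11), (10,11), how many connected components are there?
4 (components: {1, 3, 5, 7, 8, 10, 11}, {2, 9}, {4}, {6})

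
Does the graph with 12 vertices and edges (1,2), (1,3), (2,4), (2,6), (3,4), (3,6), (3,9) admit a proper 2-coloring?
Yes. Partition: {1, 4, 5, 6, 7, 8, 9, 10, 11, 12}, {2, 3}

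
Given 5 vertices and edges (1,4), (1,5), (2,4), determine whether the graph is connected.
No, it has 2 components: {1, 2, 4, 5}, {3}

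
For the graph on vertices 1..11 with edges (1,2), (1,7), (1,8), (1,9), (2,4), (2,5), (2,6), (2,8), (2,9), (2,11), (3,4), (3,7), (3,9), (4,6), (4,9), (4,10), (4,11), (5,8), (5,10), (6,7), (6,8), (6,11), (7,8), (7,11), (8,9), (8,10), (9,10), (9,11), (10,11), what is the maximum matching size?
5 (matching: (1,9), (2,11), (4,6), (5,10), (7,8); upper bound floor(n/2) = floor(11/2) = 5)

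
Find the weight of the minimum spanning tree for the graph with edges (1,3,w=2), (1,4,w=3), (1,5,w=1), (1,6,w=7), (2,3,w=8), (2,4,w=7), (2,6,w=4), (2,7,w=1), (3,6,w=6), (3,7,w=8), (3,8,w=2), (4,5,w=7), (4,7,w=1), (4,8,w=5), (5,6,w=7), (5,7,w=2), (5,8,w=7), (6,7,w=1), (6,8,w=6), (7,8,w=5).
10 (MST edges: (1,3,w=2), (1,5,w=1), (2,7,w=1), (3,8,w=2), (4,7,w=1), (5,7,w=2), (6,7,w=1); sum of weights 2 + 1 + 1 + 2 + 1 + 2 + 1 = 10)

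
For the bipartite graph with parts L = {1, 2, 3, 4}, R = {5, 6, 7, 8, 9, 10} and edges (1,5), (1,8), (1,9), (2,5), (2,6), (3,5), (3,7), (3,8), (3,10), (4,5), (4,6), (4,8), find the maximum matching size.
4 (matching: (1,9), (2,6), (3,10), (4,8); upper bound min(|L|,|R|) = min(4,6) = 4)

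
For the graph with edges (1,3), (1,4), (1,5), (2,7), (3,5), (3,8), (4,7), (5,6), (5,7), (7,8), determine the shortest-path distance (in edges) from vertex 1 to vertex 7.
2 (path: 1 -> 5 -> 7, 2 edges)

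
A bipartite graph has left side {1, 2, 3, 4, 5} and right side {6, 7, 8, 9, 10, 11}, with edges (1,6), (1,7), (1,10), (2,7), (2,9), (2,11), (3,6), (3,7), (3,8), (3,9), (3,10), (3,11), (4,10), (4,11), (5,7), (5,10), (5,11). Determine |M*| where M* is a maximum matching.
5 (matching: (1,10), (2,9), (3,8), (4,11), (5,7); upper bound min(|L|,|R|) = min(5,6) = 5)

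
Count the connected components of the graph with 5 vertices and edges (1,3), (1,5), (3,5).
3 (components: {1, 3, 5}, {2}, {4})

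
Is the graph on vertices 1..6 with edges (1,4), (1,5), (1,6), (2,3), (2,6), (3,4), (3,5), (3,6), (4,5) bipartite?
No (odd cycle of length 3: 4 -> 1 -> 5 -> 4)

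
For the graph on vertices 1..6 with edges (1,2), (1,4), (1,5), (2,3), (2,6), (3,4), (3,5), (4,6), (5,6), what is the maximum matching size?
3 (matching: (1,2), (3,4), (5,6); upper bound floor(n/2) = floor(6/2) = 3)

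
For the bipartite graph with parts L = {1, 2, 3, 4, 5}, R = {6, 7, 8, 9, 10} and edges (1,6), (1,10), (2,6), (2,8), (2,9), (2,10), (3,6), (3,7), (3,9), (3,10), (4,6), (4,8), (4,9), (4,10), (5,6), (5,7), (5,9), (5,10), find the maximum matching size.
5 (matching: (1,10), (2,9), (3,7), (4,8), (5,6); upper bound min(|L|,|R|) = min(5,5) = 5)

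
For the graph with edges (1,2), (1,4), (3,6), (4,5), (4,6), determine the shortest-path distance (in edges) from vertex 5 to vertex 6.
2 (path: 5 -> 4 -> 6, 2 edges)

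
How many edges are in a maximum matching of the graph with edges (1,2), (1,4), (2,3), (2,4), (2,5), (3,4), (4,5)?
2 (matching: (2,3), (4,5); upper bound floor(n/2) = floor(5/2) = 2)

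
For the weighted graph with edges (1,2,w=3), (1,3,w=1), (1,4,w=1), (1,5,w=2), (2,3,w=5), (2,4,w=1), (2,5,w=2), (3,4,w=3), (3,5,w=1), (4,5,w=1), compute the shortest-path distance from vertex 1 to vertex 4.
1 (path: 1 -> 4; weights 1 = 1)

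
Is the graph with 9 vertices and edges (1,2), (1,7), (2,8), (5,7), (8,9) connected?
No, it has 4 components: {1, 2, 5, 7, 8, 9}, {3}, {4}, {6}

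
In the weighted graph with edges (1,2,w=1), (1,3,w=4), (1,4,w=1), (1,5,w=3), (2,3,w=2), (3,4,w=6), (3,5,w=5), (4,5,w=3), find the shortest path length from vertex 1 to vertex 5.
3 (path: 1 -> 5; weights 3 = 3)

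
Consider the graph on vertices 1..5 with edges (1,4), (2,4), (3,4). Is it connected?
No, it has 2 components: {1, 2, 3, 4}, {5}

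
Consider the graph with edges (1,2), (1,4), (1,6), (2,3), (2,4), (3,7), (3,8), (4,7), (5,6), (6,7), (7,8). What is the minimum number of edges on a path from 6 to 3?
2 (path: 6 -> 7 -> 3, 2 edges)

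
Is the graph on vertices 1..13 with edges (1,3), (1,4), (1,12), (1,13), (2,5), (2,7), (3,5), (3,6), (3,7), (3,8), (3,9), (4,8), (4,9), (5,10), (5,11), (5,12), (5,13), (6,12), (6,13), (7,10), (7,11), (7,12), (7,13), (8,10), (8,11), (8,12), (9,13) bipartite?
Yes. Partition: {1, 5, 6, 7, 8, 9}, {2, 3, 4, 10, 11, 12, 13}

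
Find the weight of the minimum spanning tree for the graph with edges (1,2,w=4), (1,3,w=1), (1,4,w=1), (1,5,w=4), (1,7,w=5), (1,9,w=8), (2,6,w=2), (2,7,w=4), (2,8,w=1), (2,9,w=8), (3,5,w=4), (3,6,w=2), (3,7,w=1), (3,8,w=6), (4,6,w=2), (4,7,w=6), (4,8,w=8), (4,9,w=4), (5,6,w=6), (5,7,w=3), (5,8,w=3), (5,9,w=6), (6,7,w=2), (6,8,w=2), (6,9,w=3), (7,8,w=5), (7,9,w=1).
12 (MST edges: (1,3,w=1), (1,4,w=1), (2,6,w=2), (2,8,w=1), (3,6,w=2), (3,7,w=1), (5,7,w=3), (7,9,w=1); sum of weights 1 + 1 + 2 + 1 + 2 + 1 + 3 + 1 = 12)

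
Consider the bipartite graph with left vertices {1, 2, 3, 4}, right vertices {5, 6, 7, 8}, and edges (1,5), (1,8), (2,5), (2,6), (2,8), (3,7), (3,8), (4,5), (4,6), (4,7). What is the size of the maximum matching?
4 (matching: (1,8), (2,6), (3,7), (4,5); upper bound min(|L|,|R|) = min(4,4) = 4)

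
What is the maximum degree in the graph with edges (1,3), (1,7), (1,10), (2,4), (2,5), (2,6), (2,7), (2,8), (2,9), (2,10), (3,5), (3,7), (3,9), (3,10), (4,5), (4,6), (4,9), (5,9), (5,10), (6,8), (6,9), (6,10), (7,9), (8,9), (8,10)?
7 (attained at vertices 2, 9)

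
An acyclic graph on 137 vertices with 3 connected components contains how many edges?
134 (Each of the 3 component trees on V_i vertices has V_i - 1 edges; summing gives V - C = 137 - 3 = 134)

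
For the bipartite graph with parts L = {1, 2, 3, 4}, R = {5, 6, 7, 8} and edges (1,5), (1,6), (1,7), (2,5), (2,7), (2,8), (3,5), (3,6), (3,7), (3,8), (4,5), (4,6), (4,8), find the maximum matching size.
4 (matching: (1,7), (2,8), (3,6), (4,5); upper bound min(|L|,|R|) = min(4,4) = 4)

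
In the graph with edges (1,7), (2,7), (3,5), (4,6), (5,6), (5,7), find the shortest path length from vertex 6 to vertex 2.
3 (path: 6 -> 5 -> 7 -> 2, 3 edges)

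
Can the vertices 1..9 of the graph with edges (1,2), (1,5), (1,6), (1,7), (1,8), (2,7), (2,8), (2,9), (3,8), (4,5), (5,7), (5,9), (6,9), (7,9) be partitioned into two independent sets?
No (odd cycle of length 3: 7 -> 1 -> 2 -> 7)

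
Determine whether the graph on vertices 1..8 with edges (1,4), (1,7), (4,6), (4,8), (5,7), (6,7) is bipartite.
Yes. Partition: {1, 2, 3, 5, 6, 8}, {4, 7}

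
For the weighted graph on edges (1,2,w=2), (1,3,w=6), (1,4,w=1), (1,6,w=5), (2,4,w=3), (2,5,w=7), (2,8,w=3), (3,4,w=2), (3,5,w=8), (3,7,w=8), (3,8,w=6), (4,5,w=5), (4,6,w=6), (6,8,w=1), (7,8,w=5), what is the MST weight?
19 (MST edges: (1,2,w=2), (1,4,w=1), (2,8,w=3), (3,4,w=2), (4,5,w=5), (6,8,w=1), (7,8,w=5); sum of weights 2 + 1 + 3 + 2 + 5 + 1 + 5 = 19)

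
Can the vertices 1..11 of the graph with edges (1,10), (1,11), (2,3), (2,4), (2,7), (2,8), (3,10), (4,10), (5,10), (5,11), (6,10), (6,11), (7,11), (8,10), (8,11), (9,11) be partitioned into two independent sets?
Yes. Partition: {1, 3, 4, 5, 6, 7, 8, 9}, {2, 10, 11}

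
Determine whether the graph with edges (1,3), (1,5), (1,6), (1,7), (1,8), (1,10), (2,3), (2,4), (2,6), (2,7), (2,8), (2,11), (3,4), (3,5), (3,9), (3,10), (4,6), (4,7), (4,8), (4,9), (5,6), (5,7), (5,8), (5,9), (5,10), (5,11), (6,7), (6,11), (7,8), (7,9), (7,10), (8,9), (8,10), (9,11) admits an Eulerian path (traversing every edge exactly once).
Yes (the graph is connected and exactly 2 vertices have odd degree: {8, 10}; any Eulerian path must start and end at those)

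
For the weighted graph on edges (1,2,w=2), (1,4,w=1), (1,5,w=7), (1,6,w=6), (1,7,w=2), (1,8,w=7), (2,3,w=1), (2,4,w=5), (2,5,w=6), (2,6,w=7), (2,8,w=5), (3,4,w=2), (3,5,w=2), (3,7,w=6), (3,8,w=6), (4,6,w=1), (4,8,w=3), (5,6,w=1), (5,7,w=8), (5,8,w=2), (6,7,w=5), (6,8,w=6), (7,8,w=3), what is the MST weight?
10 (MST edges: (1,2,w=2), (1,4,w=1), (1,7,w=2), (2,3,w=1), (4,6,w=1), (5,6,w=1), (5,8,w=2); sum of weights 2 + 1 + 2 + 1 + 1 + 1 + 2 = 10)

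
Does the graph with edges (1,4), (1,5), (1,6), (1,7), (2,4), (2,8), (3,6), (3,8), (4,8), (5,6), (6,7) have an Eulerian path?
Yes (the graph is connected and exactly 2 vertices have odd degree: {4, 8}; any Eulerian path must start and end at those)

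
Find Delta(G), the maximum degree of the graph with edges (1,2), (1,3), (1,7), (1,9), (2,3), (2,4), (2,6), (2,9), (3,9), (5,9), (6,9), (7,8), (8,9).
6 (attained at vertex 9)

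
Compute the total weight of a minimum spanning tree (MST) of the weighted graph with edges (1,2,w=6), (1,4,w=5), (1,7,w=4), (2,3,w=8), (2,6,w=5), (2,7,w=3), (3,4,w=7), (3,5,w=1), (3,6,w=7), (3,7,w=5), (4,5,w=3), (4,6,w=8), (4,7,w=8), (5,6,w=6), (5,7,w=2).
18 (MST edges: (1,7,w=4), (2,6,w=5), (2,7,w=3), (3,5,w=1), (4,5,w=3), (5,7,w=2); sum of weights 4 + 5 + 3 + 1 + 3 + 2 = 18)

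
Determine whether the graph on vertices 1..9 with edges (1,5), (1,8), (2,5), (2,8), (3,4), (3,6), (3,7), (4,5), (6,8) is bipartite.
Yes. Partition: {1, 2, 4, 6, 7, 9}, {3, 5, 8}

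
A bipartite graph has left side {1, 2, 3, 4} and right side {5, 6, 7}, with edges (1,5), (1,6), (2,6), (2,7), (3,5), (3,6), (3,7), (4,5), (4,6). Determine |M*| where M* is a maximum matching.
3 (matching: (1,6), (2,7), (3,5); upper bound min(|L|,|R|) = min(4,3) = 3)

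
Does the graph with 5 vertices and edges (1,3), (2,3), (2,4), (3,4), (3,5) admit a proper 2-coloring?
No (odd cycle of length 3: 2 -> 3 -> 4 -> 2)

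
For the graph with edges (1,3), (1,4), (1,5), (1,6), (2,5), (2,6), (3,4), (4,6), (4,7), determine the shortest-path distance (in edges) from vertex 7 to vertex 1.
2 (path: 7 -> 4 -> 1, 2 edges)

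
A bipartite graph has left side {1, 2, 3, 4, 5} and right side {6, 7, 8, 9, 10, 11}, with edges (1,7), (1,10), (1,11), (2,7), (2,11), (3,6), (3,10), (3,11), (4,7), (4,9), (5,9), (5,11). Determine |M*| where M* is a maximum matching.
5 (matching: (1,10), (2,7), (3,6), (4,9), (5,11); upper bound min(|L|,|R|) = min(5,6) = 5)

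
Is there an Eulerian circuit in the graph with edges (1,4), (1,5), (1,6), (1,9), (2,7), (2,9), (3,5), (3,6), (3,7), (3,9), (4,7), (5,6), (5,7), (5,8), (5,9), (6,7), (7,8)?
Yes (the graph is connected and all 9 vertices have even degree)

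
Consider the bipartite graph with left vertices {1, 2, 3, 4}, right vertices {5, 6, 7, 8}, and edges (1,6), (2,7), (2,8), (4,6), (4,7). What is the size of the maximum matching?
3 (matching: (1,6), (2,8), (4,7); upper bound min(|L|,|R|) = min(4,4) = 4)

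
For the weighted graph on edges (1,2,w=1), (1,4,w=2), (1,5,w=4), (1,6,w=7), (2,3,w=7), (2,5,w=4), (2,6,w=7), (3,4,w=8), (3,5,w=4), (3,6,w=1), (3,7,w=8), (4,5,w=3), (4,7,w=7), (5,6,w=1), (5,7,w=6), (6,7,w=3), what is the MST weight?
11 (MST edges: (1,2,w=1), (1,4,w=2), (3,6,w=1), (4,5,w=3), (5,6,w=1), (6,7,w=3); sum of weights 1 + 2 + 1 + 3 + 1 + 3 = 11)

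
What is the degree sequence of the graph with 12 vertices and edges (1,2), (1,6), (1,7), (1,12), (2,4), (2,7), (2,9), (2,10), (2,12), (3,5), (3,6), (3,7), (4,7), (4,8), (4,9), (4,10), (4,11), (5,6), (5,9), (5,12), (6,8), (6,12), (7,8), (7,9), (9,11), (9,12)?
[6, 6, 6, 6, 5, 5, 4, 4, 3, 3, 2, 2] (degrees: deg(1)=4, deg(2)=6, deg(3)=3, deg(4)=6, deg(5)=4, deg(6)=5, deg(7)=6, deg(8)=3, deg(9)=6, deg(10)=2, deg(11)=2, deg(12)=5)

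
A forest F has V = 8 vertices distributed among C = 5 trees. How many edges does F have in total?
3 (Each of the 5 component trees on V_i vertices has V_i - 1 edges; summing gives V - C = 8 - 5 = 3)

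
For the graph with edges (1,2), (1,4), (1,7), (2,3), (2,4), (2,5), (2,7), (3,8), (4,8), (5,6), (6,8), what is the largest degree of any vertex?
5 (attained at vertex 2)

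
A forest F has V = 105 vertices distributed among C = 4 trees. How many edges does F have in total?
101 (Each of the 4 component trees on V_i vertices has V_i - 1 edges; summing gives V - C = 105 - 4 = 101)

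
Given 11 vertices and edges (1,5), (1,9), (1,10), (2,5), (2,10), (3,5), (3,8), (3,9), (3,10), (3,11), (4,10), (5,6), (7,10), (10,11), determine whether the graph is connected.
Yes (BFS from 1 visits [1, 5, 9, 10, 2, 3, 6, 4, 7, 11, 8] — all 11 vertices reached)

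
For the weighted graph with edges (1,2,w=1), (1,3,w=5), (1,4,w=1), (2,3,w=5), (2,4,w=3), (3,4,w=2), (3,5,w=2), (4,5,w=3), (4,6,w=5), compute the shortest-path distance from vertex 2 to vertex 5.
5 (path: 2 -> 1 -> 4 -> 5; weights 1 + 1 + 3 = 5)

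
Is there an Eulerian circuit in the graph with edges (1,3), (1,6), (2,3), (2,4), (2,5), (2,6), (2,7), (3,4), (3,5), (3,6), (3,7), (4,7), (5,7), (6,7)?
No (4 vertices have odd degree: {2, 4, 5, 7}; Eulerian circuit requires 0)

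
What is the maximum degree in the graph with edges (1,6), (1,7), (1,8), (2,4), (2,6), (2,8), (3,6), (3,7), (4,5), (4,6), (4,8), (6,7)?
5 (attained at vertex 6)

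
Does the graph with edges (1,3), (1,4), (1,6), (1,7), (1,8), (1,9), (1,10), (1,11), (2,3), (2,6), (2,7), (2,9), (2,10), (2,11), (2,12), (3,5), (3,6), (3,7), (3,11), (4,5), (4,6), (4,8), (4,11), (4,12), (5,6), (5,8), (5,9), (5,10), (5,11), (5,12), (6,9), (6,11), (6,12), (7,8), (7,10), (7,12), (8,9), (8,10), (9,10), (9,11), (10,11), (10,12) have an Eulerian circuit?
No (2 vertices have odd degree: {2, 9}; Eulerian circuit requires 0)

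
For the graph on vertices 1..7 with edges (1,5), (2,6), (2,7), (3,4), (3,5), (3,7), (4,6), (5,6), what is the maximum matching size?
3 (matching: (1,5), (3,7), (4,6); upper bound floor(n/2) = floor(7/2) = 3)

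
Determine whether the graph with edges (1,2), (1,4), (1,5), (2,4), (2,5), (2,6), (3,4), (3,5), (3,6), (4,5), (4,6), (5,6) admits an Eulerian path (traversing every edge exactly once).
No (4 vertices have odd degree: {1, 3, 4, 5}; Eulerian path requires 0 or 2)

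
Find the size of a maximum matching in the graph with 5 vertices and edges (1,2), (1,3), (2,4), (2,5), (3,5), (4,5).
2 (matching: (1,3), (4,5); upper bound floor(n/2) = floor(5/2) = 2)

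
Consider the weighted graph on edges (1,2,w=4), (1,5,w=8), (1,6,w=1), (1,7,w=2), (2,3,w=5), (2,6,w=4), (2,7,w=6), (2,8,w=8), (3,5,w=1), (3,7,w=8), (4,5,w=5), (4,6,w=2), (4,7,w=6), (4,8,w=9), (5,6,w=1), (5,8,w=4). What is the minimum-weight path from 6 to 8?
5 (path: 6 -> 5 -> 8; weights 1 + 4 = 5)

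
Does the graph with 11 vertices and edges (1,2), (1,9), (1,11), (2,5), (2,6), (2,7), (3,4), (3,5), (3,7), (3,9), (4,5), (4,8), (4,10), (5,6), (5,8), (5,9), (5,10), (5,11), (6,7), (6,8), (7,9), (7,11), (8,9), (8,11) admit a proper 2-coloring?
No (odd cycle of length 3: 5 -> 2 -> 6 -> 5)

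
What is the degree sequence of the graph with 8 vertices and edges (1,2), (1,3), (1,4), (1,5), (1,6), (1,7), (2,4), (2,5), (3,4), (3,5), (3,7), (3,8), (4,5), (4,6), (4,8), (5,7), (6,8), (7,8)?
[6, 6, 5, 5, 4, 4, 3, 3] (degrees: deg(1)=6, deg(2)=3, deg(3)=5, deg(4)=6, deg(5)=5, deg(6)=3, deg(7)=4, deg(8)=4)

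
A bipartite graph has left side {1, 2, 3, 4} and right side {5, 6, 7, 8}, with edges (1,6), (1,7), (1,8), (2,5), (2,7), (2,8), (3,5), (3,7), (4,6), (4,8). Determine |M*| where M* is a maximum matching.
4 (matching: (1,8), (2,7), (3,5), (4,6); upper bound min(|L|,|R|) = min(4,4) = 4)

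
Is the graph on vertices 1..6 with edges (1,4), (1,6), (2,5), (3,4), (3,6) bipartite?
Yes. Partition: {1, 2, 3}, {4, 5, 6}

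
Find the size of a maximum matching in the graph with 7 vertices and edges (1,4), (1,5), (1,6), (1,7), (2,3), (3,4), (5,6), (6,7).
3 (matching: (1,7), (3,4), (5,6); upper bound floor(n/2) = floor(7/2) = 3)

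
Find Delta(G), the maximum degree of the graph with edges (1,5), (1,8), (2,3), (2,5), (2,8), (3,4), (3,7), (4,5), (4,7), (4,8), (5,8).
4 (attained at vertices 4, 5, 8)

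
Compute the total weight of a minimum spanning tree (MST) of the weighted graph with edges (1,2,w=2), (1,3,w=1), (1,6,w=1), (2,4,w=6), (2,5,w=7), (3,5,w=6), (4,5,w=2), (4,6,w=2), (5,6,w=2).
8 (MST edges: (1,2,w=2), (1,3,w=1), (1,6,w=1), (4,5,w=2), (4,6,w=2); sum of weights 2 + 1 + 1 + 2 + 2 = 8)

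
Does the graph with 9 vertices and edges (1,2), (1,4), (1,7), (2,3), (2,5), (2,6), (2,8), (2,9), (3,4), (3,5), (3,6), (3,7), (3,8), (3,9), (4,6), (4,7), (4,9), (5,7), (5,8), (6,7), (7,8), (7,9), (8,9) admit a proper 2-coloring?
No (odd cycle of length 3: 7 -> 1 -> 4 -> 7)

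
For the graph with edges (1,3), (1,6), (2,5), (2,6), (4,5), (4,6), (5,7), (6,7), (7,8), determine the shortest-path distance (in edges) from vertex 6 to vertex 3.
2 (path: 6 -> 1 -> 3, 2 edges)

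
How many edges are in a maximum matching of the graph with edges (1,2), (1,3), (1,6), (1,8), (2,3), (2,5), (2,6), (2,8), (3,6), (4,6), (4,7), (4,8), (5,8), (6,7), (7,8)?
4 (matching: (1,3), (2,5), (4,8), (6,7); upper bound floor(n/2) = floor(8/2) = 4)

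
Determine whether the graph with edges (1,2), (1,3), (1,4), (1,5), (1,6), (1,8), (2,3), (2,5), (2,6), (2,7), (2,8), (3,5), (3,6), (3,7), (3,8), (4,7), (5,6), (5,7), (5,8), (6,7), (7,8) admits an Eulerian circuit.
No (2 vertices have odd degree: {6, 8}; Eulerian circuit requires 0)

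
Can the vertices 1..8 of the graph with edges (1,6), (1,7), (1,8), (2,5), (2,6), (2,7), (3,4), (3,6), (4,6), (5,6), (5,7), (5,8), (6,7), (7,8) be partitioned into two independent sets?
No (odd cycle of length 3: 7 -> 1 -> 8 -> 7)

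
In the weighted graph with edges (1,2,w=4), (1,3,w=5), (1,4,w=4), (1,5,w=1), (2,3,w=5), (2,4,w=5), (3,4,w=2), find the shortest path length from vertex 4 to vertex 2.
5 (path: 4 -> 2; weights 5 = 5)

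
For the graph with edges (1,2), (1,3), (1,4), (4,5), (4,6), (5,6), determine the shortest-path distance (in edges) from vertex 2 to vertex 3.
2 (path: 2 -> 1 -> 3, 2 edges)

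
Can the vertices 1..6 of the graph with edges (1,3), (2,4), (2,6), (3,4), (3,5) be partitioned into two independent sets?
Yes. Partition: {1, 4, 5, 6}, {2, 3}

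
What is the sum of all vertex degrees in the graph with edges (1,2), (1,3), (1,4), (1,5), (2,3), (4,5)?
12 (handshake: sum of degrees = 2|E| = 2 x 6 = 12)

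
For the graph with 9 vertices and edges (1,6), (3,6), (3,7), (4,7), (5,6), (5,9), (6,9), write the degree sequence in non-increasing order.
[4, 2, 2, 2, 2, 1, 1, 0, 0] (degrees: deg(1)=1, deg(2)=0, deg(3)=2, deg(4)=1, deg(5)=2, deg(6)=4, deg(7)=2, deg(8)=0, deg(9)=2)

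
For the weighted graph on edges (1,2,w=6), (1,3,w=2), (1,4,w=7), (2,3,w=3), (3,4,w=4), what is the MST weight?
9 (MST edges: (1,3,w=2), (2,3,w=3), (3,4,w=4); sum of weights 2 + 3 + 4 = 9)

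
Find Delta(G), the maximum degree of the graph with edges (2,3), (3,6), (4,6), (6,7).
3 (attained at vertex 6)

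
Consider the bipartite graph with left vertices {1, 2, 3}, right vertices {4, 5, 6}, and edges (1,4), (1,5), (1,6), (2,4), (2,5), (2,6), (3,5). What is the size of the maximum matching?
3 (matching: (1,6), (2,4), (3,5); upper bound min(|L|,|R|) = min(3,3) = 3)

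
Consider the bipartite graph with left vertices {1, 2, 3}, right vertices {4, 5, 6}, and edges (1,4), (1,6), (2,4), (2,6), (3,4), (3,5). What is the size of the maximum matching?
3 (matching: (1,6), (2,4), (3,5); upper bound min(|L|,|R|) = min(3,3) = 3)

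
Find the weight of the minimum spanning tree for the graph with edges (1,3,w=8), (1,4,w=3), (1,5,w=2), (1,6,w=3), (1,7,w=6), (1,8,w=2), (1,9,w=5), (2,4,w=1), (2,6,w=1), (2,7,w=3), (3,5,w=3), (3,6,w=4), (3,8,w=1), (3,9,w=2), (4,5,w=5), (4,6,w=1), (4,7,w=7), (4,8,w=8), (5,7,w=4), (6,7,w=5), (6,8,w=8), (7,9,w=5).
15 (MST edges: (1,4,w=3), (1,5,w=2), (1,8,w=2), (2,4,w=1), (2,6,w=1), (2,7,w=3), (3,8,w=1), (3,9,w=2); sum of weights 3 + 2 + 2 + 1 + 1 + 3 + 1 + 2 = 15)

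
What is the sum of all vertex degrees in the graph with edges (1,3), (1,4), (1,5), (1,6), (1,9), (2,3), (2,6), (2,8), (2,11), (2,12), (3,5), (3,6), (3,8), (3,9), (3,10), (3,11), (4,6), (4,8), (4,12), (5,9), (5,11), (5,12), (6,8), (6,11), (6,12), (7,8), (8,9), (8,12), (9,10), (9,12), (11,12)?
62 (handshake: sum of degrees = 2|E| = 2 x 31 = 62)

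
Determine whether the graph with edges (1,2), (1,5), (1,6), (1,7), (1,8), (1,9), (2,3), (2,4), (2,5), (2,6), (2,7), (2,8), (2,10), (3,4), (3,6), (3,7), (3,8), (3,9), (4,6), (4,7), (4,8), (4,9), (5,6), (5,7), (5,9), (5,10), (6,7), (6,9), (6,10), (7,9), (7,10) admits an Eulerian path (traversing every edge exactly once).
Yes — and in fact it has an Eulerian circuit (the graph is connected and all 10 vertices have even degree)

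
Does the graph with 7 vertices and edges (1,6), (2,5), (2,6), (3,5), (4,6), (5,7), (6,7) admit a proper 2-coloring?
Yes. Partition: {1, 2, 3, 4, 7}, {5, 6}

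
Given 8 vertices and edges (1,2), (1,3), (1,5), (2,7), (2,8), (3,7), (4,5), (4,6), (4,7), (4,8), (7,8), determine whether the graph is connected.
Yes (BFS from 1 visits [1, 2, 3, 5, 7, 8, 4, 6] — all 8 vertices reached)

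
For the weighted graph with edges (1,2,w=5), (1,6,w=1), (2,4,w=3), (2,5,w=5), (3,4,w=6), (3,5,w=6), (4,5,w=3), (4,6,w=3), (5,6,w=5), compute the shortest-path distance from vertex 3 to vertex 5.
6 (path: 3 -> 5; weights 6 = 6)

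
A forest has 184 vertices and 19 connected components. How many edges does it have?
165 (Each of the 19 component trees on V_i vertices has V_i - 1 edges; summing gives V - C = 184 - 19 = 165)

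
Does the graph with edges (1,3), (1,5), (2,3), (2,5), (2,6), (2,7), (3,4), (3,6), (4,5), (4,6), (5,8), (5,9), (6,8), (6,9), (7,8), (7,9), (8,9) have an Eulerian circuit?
No (4 vertices have odd degree: {4, 5, 6, 7}; Eulerian circuit requires 0)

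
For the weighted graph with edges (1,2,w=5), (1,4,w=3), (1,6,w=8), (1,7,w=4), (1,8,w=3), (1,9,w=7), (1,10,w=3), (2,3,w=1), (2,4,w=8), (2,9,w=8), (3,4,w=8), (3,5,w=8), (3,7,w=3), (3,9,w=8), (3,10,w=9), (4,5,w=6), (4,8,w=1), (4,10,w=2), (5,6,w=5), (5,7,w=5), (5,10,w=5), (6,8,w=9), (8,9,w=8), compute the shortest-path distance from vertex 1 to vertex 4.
3 (path: 1 -> 4; weights 3 = 3)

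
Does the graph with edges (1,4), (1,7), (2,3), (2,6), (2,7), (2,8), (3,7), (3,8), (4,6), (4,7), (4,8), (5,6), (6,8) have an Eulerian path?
Yes (the graph is connected and exactly 2 vertices have odd degree: {3, 5}; any Eulerian path must start and end at those)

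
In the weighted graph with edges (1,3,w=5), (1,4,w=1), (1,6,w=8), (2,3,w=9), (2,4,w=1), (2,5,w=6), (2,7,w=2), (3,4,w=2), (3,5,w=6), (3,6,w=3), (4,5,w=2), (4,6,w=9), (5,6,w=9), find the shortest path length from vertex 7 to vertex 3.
5 (path: 7 -> 2 -> 4 -> 3; weights 2 + 1 + 2 = 5)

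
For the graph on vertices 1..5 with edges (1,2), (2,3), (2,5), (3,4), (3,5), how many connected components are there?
1 (components: {1, 2, 3, 4, 5})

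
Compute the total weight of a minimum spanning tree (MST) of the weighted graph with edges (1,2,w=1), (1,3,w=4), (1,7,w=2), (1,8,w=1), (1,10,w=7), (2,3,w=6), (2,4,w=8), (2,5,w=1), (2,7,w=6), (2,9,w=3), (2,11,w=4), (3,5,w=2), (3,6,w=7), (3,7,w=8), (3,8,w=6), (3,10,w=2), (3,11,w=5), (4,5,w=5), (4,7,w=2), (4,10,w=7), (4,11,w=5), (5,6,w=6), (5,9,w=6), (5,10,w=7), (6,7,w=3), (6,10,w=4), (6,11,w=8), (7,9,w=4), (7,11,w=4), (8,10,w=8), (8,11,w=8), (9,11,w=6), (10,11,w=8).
21 (MST edges: (1,2,w=1), (1,7,w=2), (1,8,w=1), (2,5,w=1), (2,9,w=3), (2,11,w=4), (3,5,w=2), (3,10,w=2), (4,7,w=2), (6,7,w=3); sum of weights 1 + 2 + 1 + 1 + 3 + 4 + 2 + 2 + 2 + 3 = 21)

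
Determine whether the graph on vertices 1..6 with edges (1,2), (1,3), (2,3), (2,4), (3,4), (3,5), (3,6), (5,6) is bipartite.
No (odd cycle of length 3: 3 -> 1 -> 2 -> 3)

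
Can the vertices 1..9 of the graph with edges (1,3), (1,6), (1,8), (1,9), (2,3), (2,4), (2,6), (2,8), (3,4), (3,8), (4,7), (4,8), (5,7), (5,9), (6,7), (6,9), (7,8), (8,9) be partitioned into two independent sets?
No (odd cycle of length 3: 3 -> 1 -> 8 -> 3)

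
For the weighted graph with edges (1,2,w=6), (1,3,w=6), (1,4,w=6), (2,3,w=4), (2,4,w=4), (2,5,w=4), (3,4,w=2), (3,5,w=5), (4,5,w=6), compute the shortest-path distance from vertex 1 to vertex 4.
6 (path: 1 -> 4; weights 6 = 6)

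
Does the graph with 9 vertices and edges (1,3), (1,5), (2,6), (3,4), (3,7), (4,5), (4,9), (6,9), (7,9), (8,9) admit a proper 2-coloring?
Yes. Partition: {1, 4, 6, 7, 8}, {2, 3, 5, 9}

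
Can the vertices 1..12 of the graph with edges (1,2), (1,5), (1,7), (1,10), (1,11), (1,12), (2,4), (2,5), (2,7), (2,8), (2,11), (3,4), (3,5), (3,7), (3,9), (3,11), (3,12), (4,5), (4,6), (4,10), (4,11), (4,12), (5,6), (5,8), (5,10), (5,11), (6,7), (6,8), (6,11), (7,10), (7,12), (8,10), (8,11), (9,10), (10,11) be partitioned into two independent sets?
No (odd cycle of length 3: 5 -> 1 -> 11 -> 5)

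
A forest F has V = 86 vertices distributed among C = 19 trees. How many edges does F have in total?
67 (Each of the 19 component trees on V_i vertices has V_i - 1 edges; summing gives V - C = 86 - 19 = 67)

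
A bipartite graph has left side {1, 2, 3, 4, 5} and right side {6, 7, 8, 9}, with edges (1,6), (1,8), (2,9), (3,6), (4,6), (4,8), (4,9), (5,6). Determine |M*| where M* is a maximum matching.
3 (matching: (1,8), (2,9), (3,6); upper bound min(|L|,|R|) = min(5,4) = 4)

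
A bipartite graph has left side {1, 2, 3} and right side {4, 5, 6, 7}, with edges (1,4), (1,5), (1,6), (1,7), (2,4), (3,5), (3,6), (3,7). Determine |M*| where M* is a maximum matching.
3 (matching: (1,7), (2,4), (3,6); upper bound min(|L|,|R|) = min(3,4) = 3)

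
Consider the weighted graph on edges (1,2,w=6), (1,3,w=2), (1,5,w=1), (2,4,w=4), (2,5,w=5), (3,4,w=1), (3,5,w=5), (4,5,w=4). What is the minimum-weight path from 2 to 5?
5 (path: 2 -> 5; weights 5 = 5)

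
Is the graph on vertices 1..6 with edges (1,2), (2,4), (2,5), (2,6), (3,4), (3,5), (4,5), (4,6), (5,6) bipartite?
No (odd cycle of length 3: 4 -> 2 -> 5 -> 4)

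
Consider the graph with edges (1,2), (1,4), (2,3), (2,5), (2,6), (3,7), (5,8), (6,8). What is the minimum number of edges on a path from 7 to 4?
4 (path: 7 -> 3 -> 2 -> 1 -> 4, 4 edges)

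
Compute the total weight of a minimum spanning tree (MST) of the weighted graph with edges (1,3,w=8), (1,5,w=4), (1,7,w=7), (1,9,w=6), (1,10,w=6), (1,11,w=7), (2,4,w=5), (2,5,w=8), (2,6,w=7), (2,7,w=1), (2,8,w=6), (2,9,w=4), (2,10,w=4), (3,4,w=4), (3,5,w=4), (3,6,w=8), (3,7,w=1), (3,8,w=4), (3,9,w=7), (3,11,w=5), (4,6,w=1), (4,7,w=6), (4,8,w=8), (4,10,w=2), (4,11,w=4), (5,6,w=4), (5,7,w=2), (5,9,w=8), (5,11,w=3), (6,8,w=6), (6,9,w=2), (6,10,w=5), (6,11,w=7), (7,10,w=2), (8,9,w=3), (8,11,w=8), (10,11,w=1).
19 (MST edges: (1,5,w=4), (2,7,w=1), (3,7,w=1), (4,6,w=1), (4,10,w=2), (5,7,w=2), (6,9,w=2), (7,10,w=2), (8,9,w=3), (10,11,w=1); sum of weights 4 + 1 + 1 + 1 + 2 + 2 + 2 + 2 + 3 + 1 = 19)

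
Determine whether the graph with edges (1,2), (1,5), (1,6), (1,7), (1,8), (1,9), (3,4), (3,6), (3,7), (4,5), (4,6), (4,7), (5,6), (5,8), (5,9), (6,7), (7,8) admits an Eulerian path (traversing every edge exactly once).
No (6 vertices have odd degree: {2, 3, 5, 6, 7, 8}; Eulerian path requires 0 or 2)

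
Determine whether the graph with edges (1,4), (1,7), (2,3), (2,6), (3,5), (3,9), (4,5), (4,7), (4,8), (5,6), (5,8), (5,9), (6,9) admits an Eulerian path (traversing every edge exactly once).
No (4 vertices have odd degree: {3, 5, 6, 9}; Eulerian path requires 0 or 2)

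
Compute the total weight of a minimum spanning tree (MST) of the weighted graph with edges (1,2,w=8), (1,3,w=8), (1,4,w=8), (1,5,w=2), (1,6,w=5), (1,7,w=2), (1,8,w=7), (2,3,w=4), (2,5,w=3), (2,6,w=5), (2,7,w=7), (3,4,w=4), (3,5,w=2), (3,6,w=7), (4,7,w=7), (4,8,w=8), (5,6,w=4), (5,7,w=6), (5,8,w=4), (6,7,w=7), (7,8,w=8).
21 (MST edges: (1,5,w=2), (1,7,w=2), (2,5,w=3), (3,4,w=4), (3,5,w=2), (5,6,w=4), (5,8,w=4); sum of weights 2 + 2 + 3 + 4 + 2 + 4 + 4 = 21)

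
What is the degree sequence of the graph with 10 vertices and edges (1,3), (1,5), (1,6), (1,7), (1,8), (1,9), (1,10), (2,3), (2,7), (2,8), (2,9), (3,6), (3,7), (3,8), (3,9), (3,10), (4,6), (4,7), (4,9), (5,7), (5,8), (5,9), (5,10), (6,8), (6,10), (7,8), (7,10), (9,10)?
[7, 7, 7, 6, 6, 6, 5, 5, 4, 3] (degrees: deg(1)=7, deg(2)=4, deg(3)=7, deg(4)=3, deg(5)=5, deg(6)=5, deg(7)=7, deg(8)=6, deg(9)=6, deg(10)=6)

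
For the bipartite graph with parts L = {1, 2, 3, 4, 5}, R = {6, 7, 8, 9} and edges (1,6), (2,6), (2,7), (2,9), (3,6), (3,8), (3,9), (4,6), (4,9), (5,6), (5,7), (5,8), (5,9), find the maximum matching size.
4 (matching: (1,6), (2,9), (3,8), (5,7); upper bound min(|L|,|R|) = min(5,4) = 4)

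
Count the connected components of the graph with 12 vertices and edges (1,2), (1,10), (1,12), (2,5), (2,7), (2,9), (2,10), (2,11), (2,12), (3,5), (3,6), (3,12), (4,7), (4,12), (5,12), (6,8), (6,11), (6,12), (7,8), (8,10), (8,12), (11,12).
1 (components: {1, 2, 3, 4, 5, 6, 7, 8, 9, 10, 11, 12})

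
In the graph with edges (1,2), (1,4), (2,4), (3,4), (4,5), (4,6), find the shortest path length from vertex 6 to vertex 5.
2 (path: 6 -> 4 -> 5, 2 edges)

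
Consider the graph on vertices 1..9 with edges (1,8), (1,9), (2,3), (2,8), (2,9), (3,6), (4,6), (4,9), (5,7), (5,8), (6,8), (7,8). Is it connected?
Yes (BFS from 1 visits [1, 8, 9, 2, 5, 6, 7, 4, 3] — all 9 vertices reached)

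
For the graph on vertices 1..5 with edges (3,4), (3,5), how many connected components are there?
3 (components: {1}, {2}, {3, 4, 5})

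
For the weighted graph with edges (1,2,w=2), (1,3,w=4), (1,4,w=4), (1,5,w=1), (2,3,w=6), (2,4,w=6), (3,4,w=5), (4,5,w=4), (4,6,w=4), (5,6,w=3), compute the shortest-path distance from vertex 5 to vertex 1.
1 (path: 5 -> 1; weights 1 = 1)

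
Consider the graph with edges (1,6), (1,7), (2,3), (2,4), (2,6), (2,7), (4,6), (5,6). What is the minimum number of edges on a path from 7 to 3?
2 (path: 7 -> 2 -> 3, 2 edges)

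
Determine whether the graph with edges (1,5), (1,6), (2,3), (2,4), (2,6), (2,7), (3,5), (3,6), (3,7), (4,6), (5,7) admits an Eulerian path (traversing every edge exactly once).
Yes (the graph is connected and exactly 2 vertices have odd degree: {5, 7}; any Eulerian path must start and end at those)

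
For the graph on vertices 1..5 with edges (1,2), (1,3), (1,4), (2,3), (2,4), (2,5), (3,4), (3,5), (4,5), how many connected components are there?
1 (components: {1, 2, 3, 4, 5})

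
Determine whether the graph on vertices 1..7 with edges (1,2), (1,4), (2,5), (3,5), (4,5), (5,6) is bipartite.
Yes. Partition: {1, 5, 7}, {2, 3, 4, 6}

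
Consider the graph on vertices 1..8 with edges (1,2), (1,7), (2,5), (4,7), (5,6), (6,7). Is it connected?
No, it has 3 components: {1, 2, 4, 5, 6, 7}, {3}, {8}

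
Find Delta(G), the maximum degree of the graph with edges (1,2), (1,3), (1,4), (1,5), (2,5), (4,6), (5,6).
4 (attained at vertex 1)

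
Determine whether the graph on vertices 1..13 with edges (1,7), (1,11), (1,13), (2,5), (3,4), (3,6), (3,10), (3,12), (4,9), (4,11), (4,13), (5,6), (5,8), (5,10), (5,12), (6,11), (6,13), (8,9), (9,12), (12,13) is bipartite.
Yes. Partition: {1, 2, 4, 6, 8, 10, 12}, {3, 5, 7, 9, 11, 13}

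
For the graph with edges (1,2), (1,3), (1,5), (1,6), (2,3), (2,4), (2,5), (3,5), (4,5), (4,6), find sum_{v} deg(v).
20 (handshake: sum of degrees = 2|E| = 2 x 10 = 20)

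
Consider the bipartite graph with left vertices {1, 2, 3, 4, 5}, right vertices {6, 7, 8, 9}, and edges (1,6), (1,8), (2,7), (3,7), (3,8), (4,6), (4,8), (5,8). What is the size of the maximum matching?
3 (matching: (1,8), (2,7), (4,6); upper bound min(|L|,|R|) = min(5,4) = 4)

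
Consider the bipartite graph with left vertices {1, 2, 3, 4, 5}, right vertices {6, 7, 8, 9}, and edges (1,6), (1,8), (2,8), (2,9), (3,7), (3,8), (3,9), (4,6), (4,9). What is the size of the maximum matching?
4 (matching: (1,8), (2,9), (3,7), (4,6); upper bound min(|L|,|R|) = min(5,4) = 4)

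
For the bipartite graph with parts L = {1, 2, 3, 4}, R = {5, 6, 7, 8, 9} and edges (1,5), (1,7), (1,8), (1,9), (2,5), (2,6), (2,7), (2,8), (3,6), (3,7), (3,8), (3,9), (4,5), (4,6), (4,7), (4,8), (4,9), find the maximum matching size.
4 (matching: (1,9), (2,8), (3,7), (4,6); upper bound min(|L|,|R|) = min(4,5) = 4)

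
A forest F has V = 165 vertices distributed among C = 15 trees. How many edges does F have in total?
150 (Each of the 15 component trees on V_i vertices has V_i - 1 edges; summing gives V - C = 165 - 15 = 150)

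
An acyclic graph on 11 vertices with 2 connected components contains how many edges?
9 (Each of the 2 component trees on V_i vertices has V_i - 1 edges; summing gives V - C = 11 - 2 = 9)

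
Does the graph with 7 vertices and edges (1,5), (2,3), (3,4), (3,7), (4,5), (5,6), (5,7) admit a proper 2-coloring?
Yes. Partition: {1, 2, 4, 6, 7}, {3, 5}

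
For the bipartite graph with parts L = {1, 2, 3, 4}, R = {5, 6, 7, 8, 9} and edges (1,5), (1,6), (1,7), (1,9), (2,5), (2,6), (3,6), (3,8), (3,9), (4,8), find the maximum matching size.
4 (matching: (1,7), (2,6), (3,9), (4,8); upper bound min(|L|,|R|) = min(4,5) = 4)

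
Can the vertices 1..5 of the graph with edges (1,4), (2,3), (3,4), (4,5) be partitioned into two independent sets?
Yes. Partition: {1, 3, 5}, {2, 4}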